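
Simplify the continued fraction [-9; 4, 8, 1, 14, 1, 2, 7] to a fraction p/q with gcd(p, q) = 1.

-111010/12677

Start with 7.
2 + 1/(7/1) = 2 + 1/7 = 15/7
1 + 1/(15/7) = 1 + 7/15 = 22/15
14 + 1/(22/15) = 14 + 15/22 = 323/22
1 + 1/(323/22) = 1 + 22/323 = 345/323
8 + 1/(345/323) = 8 + 323/345 = 3083/345
4 + 1/(3083/345) = 4 + 345/3083 = 12677/3083
-9 + 1/(12677/3083) = -9 + 3083/12677 = -111010/12677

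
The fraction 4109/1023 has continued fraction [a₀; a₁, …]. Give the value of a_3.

1

Apply division with remainder until the remainder is 0:
4109 = 4·1023 + 17, so a_0 = 4
1023 = 60·17 + 3, so a_1 = 60
17 = 5·3 + 2, so a_2 = 5
3 = 1·2 + 1, so a_3 = 1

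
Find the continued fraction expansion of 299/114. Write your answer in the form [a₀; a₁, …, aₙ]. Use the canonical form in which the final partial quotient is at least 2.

299 ÷ 114 → quotient 2, remainder 71
114 ÷ 71 → quotient 1, remainder 43
71 ÷ 43 → quotient 1, remainder 28
43 ÷ 28 → quotient 1, remainder 15
28 ÷ 15 → quotient 1, remainder 13
15 ÷ 13 → quotient 1, remainder 2
13 ÷ 2 → quotient 6, remainder 1
2 ÷ 1 → quotient 2, remainder 0

[2; 1, 1, 1, 1, 1, 6, 2]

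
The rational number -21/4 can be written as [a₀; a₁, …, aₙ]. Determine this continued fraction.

[-6; 1, 3]

-21 ÷ 4 → quotient -6, remainder 3
4 ÷ 3 → quotient 1, remainder 1
3 ÷ 1 → quotient 3, remainder 0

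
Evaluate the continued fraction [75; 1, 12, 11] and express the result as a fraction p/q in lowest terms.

Work from the innermost term outward:
Start with 11.
12 + 1/(11/1) = 12 + 1/11 = 133/11
1 + 1/(133/11) = 1 + 11/133 = 144/133
75 + 1/(144/133) = 75 + 133/144 = 10933/144

10933/144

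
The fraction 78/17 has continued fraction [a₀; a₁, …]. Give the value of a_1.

1

Run the Euclidean algorithm, recording each quotient:
78 ÷ 17 → quotient 4, remainder 10
17 ÷ 10 → quotient 1, remainder 7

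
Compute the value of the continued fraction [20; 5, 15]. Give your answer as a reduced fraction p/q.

Starting at the tail and folding back:
Start with 15.
5 + 1/(15/1) = 5 + 1/15 = 76/15
20 + 1/(76/15) = 20 + 15/76 = 1535/76

1535/76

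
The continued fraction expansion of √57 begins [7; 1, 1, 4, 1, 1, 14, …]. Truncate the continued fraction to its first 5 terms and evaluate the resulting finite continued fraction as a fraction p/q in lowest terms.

Starting at the tail and folding back:
Start with 1.
4 + 1/(1/1) = 4 + 1/1 = 5/1
1 + 1/(5/1) = 1 + 1/5 = 6/5
1 + 1/(6/5) = 1 + 5/6 = 11/6
7 + 1/(11/6) = 7 + 6/11 = 83/11

83/11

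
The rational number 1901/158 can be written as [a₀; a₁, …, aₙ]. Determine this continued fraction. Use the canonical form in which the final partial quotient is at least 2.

⌊1901/158⌋ = 12, remainder 5
⌊158/5⌋ = 31, remainder 3
⌊5/3⌋ = 1, remainder 2
⌊3/2⌋ = 1, remainder 1
⌊2/1⌋ = 2, remainder 0

[12; 31, 1, 1, 2]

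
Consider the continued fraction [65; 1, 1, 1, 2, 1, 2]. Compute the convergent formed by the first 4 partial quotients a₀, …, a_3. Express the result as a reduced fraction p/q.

Work from the innermost term outward:
Start with 1.
1 + 1/(1/1) = 1 + 1/1 = 2/1
1 + 1/(2/1) = 1 + 1/2 = 3/2
65 + 1/(3/2) = 65 + 2/3 = 197/3

197/3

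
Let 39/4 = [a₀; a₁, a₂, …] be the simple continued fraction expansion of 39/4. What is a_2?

3

⌊39/4⌋ = 9, remainder 3
⌊4/3⌋ = 1, remainder 1
⌊3/1⌋ = 3, remainder 0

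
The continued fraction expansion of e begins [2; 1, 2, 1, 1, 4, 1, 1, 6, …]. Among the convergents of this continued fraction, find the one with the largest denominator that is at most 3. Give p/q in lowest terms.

8/3

List convergents until the denominator exceeds the bound:
a_0 = 2: 2/1  (≤ bound)
a_1 = 1: 3/1  (≤ bound)
a_2 = 2: 8/3  (≤ bound)
a_3 = 1: 11/4  (> 3, stop)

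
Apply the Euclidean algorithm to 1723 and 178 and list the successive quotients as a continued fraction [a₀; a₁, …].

Apply division with remainder until the remainder is 0:
1723 ÷ 178 → quotient 9, remainder 121
178 ÷ 121 → quotient 1, remainder 57
121 ÷ 57 → quotient 2, remainder 7
57 ÷ 7 → quotient 8, remainder 1
7 ÷ 1 → quotient 7, remainder 0

[9; 1, 2, 8, 7]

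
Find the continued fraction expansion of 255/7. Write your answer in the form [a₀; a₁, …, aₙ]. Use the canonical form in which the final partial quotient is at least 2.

255 = 36·7 + 3, so a_0 = 36
7 = 2·3 + 1, so a_1 = 2
3 = 3·1 + 0, so a_2 = 3

[36; 2, 3]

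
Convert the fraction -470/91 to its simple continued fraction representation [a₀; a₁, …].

-470 ÷ 91 → quotient -6, remainder 76
91 ÷ 76 → quotient 1, remainder 15
76 ÷ 15 → quotient 5, remainder 1
15 ÷ 1 → quotient 15, remainder 0

[-6; 1, 5, 15]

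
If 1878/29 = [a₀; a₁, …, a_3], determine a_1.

1

Repeatedly divide and take the remainder:
1878 = 64·29 + 22, so a_0 = 64
29 = 1·22 + 7, so a_1 = 1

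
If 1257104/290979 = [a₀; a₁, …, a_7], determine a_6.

2

1257104 = 4·290979 + 93188, so a_0 = 4
290979 = 3·93188 + 11415, so a_1 = 3
93188 = 8·11415 + 1868, so a_2 = 8
11415 = 6·1868 + 207, so a_3 = 6
1868 = 9·207 + 5, so a_4 = 9
207 = 41·5 + 2, so a_5 = 41
5 = 2·2 + 1, so a_6 = 2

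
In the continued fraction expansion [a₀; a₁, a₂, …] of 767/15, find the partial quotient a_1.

7

767 = 51·15 + 2, so a_0 = 51
15 = 7·2 + 1, so a_1 = 7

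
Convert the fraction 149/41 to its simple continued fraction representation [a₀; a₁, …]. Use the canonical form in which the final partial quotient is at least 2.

Run the Euclidean algorithm, recording each quotient:
149 = 3·41 + 26, so a_0 = 3
41 = 1·26 + 15, so a_1 = 1
26 = 1·15 + 11, so a_2 = 1
15 = 1·11 + 4, so a_3 = 1
11 = 2·4 + 3, so a_4 = 2
4 = 1·3 + 1, so a_5 = 1
3 = 3·1 + 0, so a_6 = 3

[3; 1, 1, 1, 2, 1, 3]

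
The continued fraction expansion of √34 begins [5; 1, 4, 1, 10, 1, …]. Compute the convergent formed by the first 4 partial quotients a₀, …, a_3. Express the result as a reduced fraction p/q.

35/6

a_0 = 5: 5/1
a_1 = 1: 6/1
a_2 = 4: 29/5
a_3 = 1: 35/6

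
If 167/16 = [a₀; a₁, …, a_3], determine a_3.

167 = 10·16 + 7, so a_0 = 10
16 = 2·7 + 2, so a_1 = 2
7 = 3·2 + 1, so a_2 = 3
2 = 2·1 + 0, so a_3 = 2

2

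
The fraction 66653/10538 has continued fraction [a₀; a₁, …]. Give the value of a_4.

Repeatedly divide and take the remainder:
⌊66653/10538⌋ = 6, remainder 3425
⌊10538/3425⌋ = 3, remainder 263
⌊3425/263⌋ = 13, remainder 6
⌊263/6⌋ = 43, remainder 5
⌊6/5⌋ = 1, remainder 1

1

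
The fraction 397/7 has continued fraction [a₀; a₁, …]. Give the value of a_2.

2

397 = 56·7 + 5, so a_0 = 56
7 = 1·5 + 2, so a_1 = 1
5 = 2·2 + 1, so a_2 = 2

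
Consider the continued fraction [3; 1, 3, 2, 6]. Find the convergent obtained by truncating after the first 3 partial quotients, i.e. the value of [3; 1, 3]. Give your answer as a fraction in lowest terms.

Starting at the tail and folding back:
Start with 3.
1 + 1/(3/1) = 1 + 1/3 = 4/3
3 + 1/(4/3) = 3 + 3/4 = 15/4

15/4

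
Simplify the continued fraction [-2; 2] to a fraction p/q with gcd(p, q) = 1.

a_0 = -2: -2/1
a_1 = 2: -3/2

-3/2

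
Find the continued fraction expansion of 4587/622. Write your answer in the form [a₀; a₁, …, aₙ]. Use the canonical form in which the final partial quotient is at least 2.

4587 ÷ 622 → quotient 7, remainder 233
622 ÷ 233 → quotient 2, remainder 156
233 ÷ 156 → quotient 1, remainder 77
156 ÷ 77 → quotient 2, remainder 2
77 ÷ 2 → quotient 38, remainder 1
2 ÷ 1 → quotient 2, remainder 0

[7; 2, 1, 2, 38, 2]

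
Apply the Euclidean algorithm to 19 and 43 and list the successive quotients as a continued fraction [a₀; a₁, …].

[0; 2, 3, 1, 4]

Repeatedly divide and take the remainder:
⌊19/43⌋ = 0, remainder 19
⌊43/19⌋ = 2, remainder 5
⌊19/5⌋ = 3, remainder 4
⌊5/4⌋ = 1, remainder 1
⌊4/1⌋ = 4, remainder 0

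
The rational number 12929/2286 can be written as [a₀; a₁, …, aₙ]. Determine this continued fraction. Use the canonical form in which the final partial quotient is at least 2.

[5; 1, 1, 1, 9, 2, 37]

12929 = 5·2286 + 1499, so a_0 = 5
2286 = 1·1499 + 787, so a_1 = 1
1499 = 1·787 + 712, so a_2 = 1
787 = 1·712 + 75, so a_3 = 1
712 = 9·75 + 37, so a_4 = 9
75 = 2·37 + 1, so a_5 = 2
37 = 37·1 + 0, so a_6 = 37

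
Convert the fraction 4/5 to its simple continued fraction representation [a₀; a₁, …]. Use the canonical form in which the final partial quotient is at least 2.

[0; 1, 4]

Run the Euclidean algorithm, recording each quotient:
⌊4/5⌋ = 0, remainder 4
⌊5/4⌋ = 1, remainder 1
⌊4/1⌋ = 4, remainder 0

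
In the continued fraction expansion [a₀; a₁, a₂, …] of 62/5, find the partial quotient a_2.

62 ÷ 5 → quotient 12, remainder 2
5 ÷ 2 → quotient 2, remainder 1
2 ÷ 1 → quotient 2, remainder 0

2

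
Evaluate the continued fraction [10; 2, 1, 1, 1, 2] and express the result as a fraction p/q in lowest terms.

218/21

Start with 2.
1 + 1/(2/1) = 1 + 1/2 = 3/2
1 + 1/(3/2) = 1 + 2/3 = 5/3
1 + 1/(5/3) = 1 + 3/5 = 8/5
2 + 1/(8/5) = 2 + 5/8 = 21/8
10 + 1/(21/8) = 10 + 8/21 = 218/21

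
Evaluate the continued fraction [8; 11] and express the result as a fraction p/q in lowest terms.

89/11

a_0 = 8: 8/1
a_1 = 11: 89/11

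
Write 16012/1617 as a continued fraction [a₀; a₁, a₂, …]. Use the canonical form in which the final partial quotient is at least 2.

[9; 1, 9, 4, 3, 1, 2, 3]

⌊16012/1617⌋ = 9, remainder 1459
⌊1617/1459⌋ = 1, remainder 158
⌊1459/158⌋ = 9, remainder 37
⌊158/37⌋ = 4, remainder 10
⌊37/10⌋ = 3, remainder 7
⌊10/7⌋ = 1, remainder 3
⌊7/3⌋ = 2, remainder 1
⌊3/1⌋ = 3, remainder 0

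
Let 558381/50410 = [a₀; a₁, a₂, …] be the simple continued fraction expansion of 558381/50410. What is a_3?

2

558381 = 11·50410 + 3871, so a_0 = 11
50410 = 13·3871 + 87, so a_1 = 13
3871 = 44·87 + 43, so a_2 = 44
87 = 2·43 + 1, so a_3 = 2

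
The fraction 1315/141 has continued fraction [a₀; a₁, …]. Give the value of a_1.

⌊1315/141⌋ = 9, remainder 46
⌊141/46⌋ = 3, remainder 3

3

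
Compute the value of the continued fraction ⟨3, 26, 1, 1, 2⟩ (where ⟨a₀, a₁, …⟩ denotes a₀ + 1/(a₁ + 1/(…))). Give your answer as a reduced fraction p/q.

404/133

Start with 2.
1 + 1/(2/1) = 1 + 1/2 = 3/2
1 + 1/(3/2) = 1 + 2/3 = 5/3
26 + 1/(5/3) = 26 + 3/5 = 133/5
3 + 1/(133/5) = 3 + 5/133 = 404/133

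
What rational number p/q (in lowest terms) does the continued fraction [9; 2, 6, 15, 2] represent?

Start with 2.
15 + 1/(2/1) = 15 + 1/2 = 31/2
6 + 1/(31/2) = 6 + 2/31 = 188/31
2 + 1/(188/31) = 2 + 31/188 = 407/188
9 + 1/(407/188) = 9 + 188/407 = 3851/407

3851/407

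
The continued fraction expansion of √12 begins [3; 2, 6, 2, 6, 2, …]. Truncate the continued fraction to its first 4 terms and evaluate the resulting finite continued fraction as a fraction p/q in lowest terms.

97/28

Start with 2.
6 + 1/(2/1) = 6 + 1/2 = 13/2
2 + 1/(13/2) = 2 + 2/13 = 28/13
3 + 1/(28/13) = 3 + 13/28 = 97/28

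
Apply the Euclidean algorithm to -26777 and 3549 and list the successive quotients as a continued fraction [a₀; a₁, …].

[-8; 2, 5, 15, 1, 19]

Repeatedly divide and take the remainder:
-26777 ÷ 3549 → quotient -8, remainder 1615
3549 ÷ 1615 → quotient 2, remainder 319
1615 ÷ 319 → quotient 5, remainder 20
319 ÷ 20 → quotient 15, remainder 19
20 ÷ 19 → quotient 1, remainder 1
19 ÷ 1 → quotient 19, remainder 0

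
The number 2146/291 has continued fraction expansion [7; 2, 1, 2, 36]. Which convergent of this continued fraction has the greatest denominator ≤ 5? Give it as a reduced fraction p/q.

22/3

a_0 = 7: 7/1  (≤ bound)
a_1 = 2: 15/2  (≤ bound)
a_2 = 1: 22/3  (≤ bound)
a_3 = 2: 59/8  (> 5, stop)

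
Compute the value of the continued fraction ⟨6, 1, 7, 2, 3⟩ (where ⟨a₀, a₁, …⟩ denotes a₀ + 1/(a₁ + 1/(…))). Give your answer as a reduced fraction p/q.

406/59

a_0 = 6: 6/1
a_1 = 1: 7/1
a_2 = 7: 55/8
a_3 = 2: 117/17
a_4 = 3: 406/59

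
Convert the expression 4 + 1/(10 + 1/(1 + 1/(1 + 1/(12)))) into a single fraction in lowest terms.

1077/263

Build up convergents one term at a time:
a_0 = 4: 4/1
a_1 = 10: 41/10
a_2 = 1: 45/11
a_3 = 1: 86/21
a_4 = 12: 1077/263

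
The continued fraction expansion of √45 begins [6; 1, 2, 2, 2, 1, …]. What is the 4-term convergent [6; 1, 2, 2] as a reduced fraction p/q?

47/7

Start with 2.
2 + 1/(2/1) = 2 + 1/2 = 5/2
1 + 1/(5/2) = 1 + 2/5 = 7/5
6 + 1/(7/5) = 6 + 5/7 = 47/7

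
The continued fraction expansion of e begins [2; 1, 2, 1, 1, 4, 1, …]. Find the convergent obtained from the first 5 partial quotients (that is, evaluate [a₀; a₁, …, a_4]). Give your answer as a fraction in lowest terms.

Build up convergents one term at a time:
a_0 = 2: 2/1
a_1 = 1: 3/1
a_2 = 2: 8/3
a_3 = 1: 11/4
a_4 = 1: 19/7

19/7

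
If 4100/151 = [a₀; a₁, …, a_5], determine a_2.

1

Apply division with remainder until the remainder is 0:
4100 = 27·151 + 23, so a_0 = 27
151 = 6·23 + 13, so a_1 = 6
23 = 1·13 + 10, so a_2 = 1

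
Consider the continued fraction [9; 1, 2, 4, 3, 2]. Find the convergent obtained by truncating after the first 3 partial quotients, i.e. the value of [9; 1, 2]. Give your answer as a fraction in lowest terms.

a_0 = 9: 9/1
a_1 = 1: 10/1
a_2 = 2: 29/3

29/3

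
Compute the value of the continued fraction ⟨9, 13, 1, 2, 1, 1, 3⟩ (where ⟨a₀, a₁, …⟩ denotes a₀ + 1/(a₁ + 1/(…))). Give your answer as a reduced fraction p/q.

Compute successive convergents:
a_0 = 9: 9/1
a_1 = 13: 118/13
a_2 = 1: 127/14
a_3 = 2: 372/41
a_4 = 1: 499/55
a_5 = 1: 871/96
a_6 = 3: 3112/343

3112/343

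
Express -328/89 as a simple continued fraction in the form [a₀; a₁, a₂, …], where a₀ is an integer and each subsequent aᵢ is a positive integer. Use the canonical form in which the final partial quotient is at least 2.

⌊-328/89⌋ = -4, remainder 28
⌊89/28⌋ = 3, remainder 5
⌊28/5⌋ = 5, remainder 3
⌊5/3⌋ = 1, remainder 2
⌊3/2⌋ = 1, remainder 1
⌊2/1⌋ = 2, remainder 0

[-4; 3, 5, 1, 1, 2]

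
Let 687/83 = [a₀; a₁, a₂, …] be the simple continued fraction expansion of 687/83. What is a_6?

4

687 ÷ 83 → quotient 8, remainder 23
83 ÷ 23 → quotient 3, remainder 14
23 ÷ 14 → quotient 1, remainder 9
14 ÷ 9 → quotient 1, remainder 5
9 ÷ 5 → quotient 1, remainder 4
5 ÷ 4 → quotient 1, remainder 1
4 ÷ 1 → quotient 4, remainder 0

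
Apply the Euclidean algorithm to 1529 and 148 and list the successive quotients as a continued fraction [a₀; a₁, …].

[10; 3, 49]

Run the Euclidean algorithm, recording each quotient:
1529 ÷ 148 → quotient 10, remainder 49
148 ÷ 49 → quotient 3, remainder 1
49 ÷ 1 → quotient 49, remainder 0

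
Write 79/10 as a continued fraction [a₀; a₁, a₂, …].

[7; 1, 9]

⌊79/10⌋ = 7, remainder 9
⌊10/9⌋ = 1, remainder 1
⌊9/1⌋ = 9, remainder 0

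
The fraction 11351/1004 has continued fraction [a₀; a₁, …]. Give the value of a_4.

2

11351 = 11·1004 + 307, so a_0 = 11
1004 = 3·307 + 83, so a_1 = 3
307 = 3·83 + 58, so a_2 = 3
83 = 1·58 + 25, so a_3 = 1
58 = 2·25 + 8, so a_4 = 2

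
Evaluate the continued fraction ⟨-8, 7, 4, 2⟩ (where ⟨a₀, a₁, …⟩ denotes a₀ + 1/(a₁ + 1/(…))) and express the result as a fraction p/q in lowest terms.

-511/65

a_0 = -8: -8/1
a_1 = 7: -55/7
a_2 = 4: -228/29
a_3 = 2: -511/65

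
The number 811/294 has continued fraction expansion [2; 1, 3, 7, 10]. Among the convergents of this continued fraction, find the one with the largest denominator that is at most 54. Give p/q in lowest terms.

List convergents until the denominator exceeds the bound:
a_0 = 2: 2/1  (≤ bound)
a_1 = 1: 3/1  (≤ bound)
a_2 = 3: 11/4  (≤ bound)
a_3 = 7: 80/29  (≤ bound)
a_4 = 10: 811/294  (> 54, stop)

80/29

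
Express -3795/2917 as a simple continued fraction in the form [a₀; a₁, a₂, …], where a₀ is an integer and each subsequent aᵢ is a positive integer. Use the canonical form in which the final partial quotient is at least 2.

⌊-3795/2917⌋ = -2, remainder 2039
⌊2917/2039⌋ = 1, remainder 878
⌊2039/878⌋ = 2, remainder 283
⌊878/283⌋ = 3, remainder 29
⌊283/29⌋ = 9, remainder 22
⌊29/22⌋ = 1, remainder 7
⌊22/7⌋ = 3, remainder 1
⌊7/1⌋ = 7, remainder 0

[-2; 1, 2, 3, 9, 1, 3, 7]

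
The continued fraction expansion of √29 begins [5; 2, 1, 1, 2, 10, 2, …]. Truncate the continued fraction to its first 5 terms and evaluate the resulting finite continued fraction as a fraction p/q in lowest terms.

70/13

a_0 = 5: 5/1
a_1 = 2: 11/2
a_2 = 1: 16/3
a_3 = 1: 27/5
a_4 = 2: 70/13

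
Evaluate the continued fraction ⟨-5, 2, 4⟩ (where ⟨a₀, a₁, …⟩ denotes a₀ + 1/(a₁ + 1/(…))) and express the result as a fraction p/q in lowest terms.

Start with 4.
2 + 1/(4/1) = 2 + 1/4 = 9/4
-5 + 1/(9/4) = -5 + 4/9 = -41/9

-41/9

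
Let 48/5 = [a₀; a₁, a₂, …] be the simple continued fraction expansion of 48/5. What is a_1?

Apply division with remainder until the remainder is 0:
⌊48/5⌋ = 9, remainder 3
⌊5/3⌋ = 1, remainder 2

1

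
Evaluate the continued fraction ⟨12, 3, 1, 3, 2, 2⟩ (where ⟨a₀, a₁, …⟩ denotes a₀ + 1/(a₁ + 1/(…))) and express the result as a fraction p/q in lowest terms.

1018/83

Build up convergents one term at a time:
a_0 = 12: 12/1
a_1 = 3: 37/3
a_2 = 1: 49/4
a_3 = 3: 184/15
a_4 = 2: 417/34
a_5 = 2: 1018/83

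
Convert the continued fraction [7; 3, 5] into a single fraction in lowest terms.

117/16

Start with 5.
3 + 1/(5/1) = 3 + 1/5 = 16/5
7 + 1/(16/5) = 7 + 5/16 = 117/16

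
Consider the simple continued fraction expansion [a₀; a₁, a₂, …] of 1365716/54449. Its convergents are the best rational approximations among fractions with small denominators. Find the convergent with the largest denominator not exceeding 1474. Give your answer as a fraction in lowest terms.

36796/1467

a_0 = 25: 25/1  (≤ bound)
a_1 = 12: 301/12  (≤ bound)
a_2 = 8: 2433/97  (≤ bound)
a_3 = 15: 36796/1467  (≤ bound)
a_4 = 1: 39229/1564  (> 1474, stop)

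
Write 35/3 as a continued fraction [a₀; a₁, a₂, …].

[11; 1, 2]

35 ÷ 3 → quotient 11, remainder 2
3 ÷ 2 → quotient 1, remainder 1
2 ÷ 1 → quotient 2, remainder 0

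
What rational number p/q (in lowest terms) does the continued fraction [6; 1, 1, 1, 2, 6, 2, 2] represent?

Start with 2.
2 + 1/(2/1) = 2 + 1/2 = 5/2
6 + 1/(5/2) = 6 + 2/5 = 32/5
2 + 1/(32/5) = 2 + 5/32 = 69/32
1 + 1/(69/32) = 1 + 32/69 = 101/69
1 + 1/(101/69) = 1 + 69/101 = 170/101
1 + 1/(170/101) = 1 + 101/170 = 271/170
6 + 1/(271/170) = 6 + 170/271 = 1796/271

1796/271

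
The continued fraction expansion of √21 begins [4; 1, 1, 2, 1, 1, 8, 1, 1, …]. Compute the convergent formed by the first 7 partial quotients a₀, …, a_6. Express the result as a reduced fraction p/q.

472/103

Start with 8.
1 + 1/(8/1) = 1 + 1/8 = 9/8
1 + 1/(9/8) = 1 + 8/9 = 17/9
2 + 1/(17/9) = 2 + 9/17 = 43/17
1 + 1/(43/17) = 1 + 17/43 = 60/43
1 + 1/(60/43) = 1 + 43/60 = 103/60
4 + 1/(103/60) = 4 + 60/103 = 472/103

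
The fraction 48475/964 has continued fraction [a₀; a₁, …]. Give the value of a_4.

45

Apply division with remainder until the remainder is 0:
48475 = 50·964 + 275, so a_0 = 50
964 = 3·275 + 139, so a_1 = 3
275 = 1·139 + 136, so a_2 = 1
139 = 1·136 + 3, so a_3 = 1
136 = 45·3 + 1, so a_4 = 45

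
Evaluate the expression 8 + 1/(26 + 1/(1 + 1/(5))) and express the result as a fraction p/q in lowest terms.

1294/161

Compute successive convergents:
a_0 = 8: 8/1
a_1 = 26: 209/26
a_2 = 1: 217/27
a_3 = 5: 1294/161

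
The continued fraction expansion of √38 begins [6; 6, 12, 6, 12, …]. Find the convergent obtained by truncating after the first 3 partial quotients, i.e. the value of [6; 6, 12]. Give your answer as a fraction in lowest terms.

Start with 12.
6 + 1/(12/1) = 6 + 1/12 = 73/12
6 + 1/(73/12) = 6 + 12/73 = 450/73

450/73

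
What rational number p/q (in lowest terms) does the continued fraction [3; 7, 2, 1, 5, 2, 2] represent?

a_0 = 3: 3/1
a_1 = 7: 22/7
a_2 = 2: 47/15
a_3 = 1: 69/22
a_4 = 5: 392/125
a_5 = 2: 853/272
a_6 = 2: 2098/669

2098/669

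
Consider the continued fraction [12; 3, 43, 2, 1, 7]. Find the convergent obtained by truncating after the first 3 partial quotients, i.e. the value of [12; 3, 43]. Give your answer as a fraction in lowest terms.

1603/130

Start with 43.
3 + 1/(43/1) = 3 + 1/43 = 130/43
12 + 1/(130/43) = 12 + 43/130 = 1603/130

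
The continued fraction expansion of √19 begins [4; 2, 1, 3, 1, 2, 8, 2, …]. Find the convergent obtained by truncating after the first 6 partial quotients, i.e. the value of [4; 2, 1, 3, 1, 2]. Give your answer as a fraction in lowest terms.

a_0 = 4: 4/1
a_1 = 2: 9/2
a_2 = 1: 13/3
a_3 = 3: 48/11
a_4 = 1: 61/14
a_5 = 2: 170/39

170/39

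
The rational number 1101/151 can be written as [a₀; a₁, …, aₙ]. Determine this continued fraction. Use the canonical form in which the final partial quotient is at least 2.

1101 ÷ 151 → quotient 7, remainder 44
151 ÷ 44 → quotient 3, remainder 19
44 ÷ 19 → quotient 2, remainder 6
19 ÷ 6 → quotient 3, remainder 1
6 ÷ 1 → quotient 6, remainder 0

[7; 3, 2, 3, 6]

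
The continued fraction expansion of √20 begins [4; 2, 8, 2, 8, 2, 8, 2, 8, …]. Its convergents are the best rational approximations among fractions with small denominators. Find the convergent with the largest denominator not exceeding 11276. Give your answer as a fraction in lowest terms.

24476/5473

a_0 = 4: 4/1  (≤ bound)
a_1 = 2: 9/2  (≤ bound)
a_2 = 8: 76/17  (≤ bound)
a_3 = 2: 161/36  (≤ bound)
a_4 = 8: 1364/305  (≤ bound)
a_5 = 2: 2889/646  (≤ bound)
a_6 = 8: 24476/5473  (≤ bound)
a_7 = 2: 51841/11592  (> 11276, stop)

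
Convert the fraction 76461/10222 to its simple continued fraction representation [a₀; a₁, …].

76461 = 7·10222 + 4907, so a_0 = 7
10222 = 2·4907 + 408, so a_1 = 2
4907 = 12·408 + 11, so a_2 = 12
408 = 37·11 + 1, so a_3 = 37
11 = 11·1 + 0, so a_4 = 11

[7; 2, 12, 37, 11]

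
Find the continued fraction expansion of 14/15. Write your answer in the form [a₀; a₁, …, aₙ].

[0; 1, 14]

Apply division with remainder until the remainder is 0:
⌊14/15⌋ = 0, remainder 14
⌊15/14⌋ = 1, remainder 1
⌊14/1⌋ = 14, remainder 0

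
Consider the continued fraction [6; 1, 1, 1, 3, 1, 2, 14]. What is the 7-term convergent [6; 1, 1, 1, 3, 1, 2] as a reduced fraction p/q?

259/39

Starting at the tail and folding back:
Start with 2.
1 + 1/(2/1) = 1 + 1/2 = 3/2
3 + 1/(3/2) = 3 + 2/3 = 11/3
1 + 1/(11/3) = 1 + 3/11 = 14/11
1 + 1/(14/11) = 1 + 11/14 = 25/14
1 + 1/(25/14) = 1 + 14/25 = 39/25
6 + 1/(39/25) = 6 + 25/39 = 259/39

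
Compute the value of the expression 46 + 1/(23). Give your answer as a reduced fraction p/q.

Start with 23.
46 + 1/(23/1) = 46 + 1/23 = 1059/23

1059/23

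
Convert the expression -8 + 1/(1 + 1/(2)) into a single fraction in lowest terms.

-22/3

Build up convergents one term at a time:
a_0 = -8: -8/1
a_1 = 1: -7/1
a_2 = 2: -22/3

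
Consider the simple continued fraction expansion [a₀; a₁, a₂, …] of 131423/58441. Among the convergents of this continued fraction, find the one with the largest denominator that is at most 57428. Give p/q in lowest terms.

44124/19621

a_0 = 2: 2/1  (≤ bound)
a_1 = 4: 9/4  (≤ bound)
a_2 = 52: 470/209  (≤ bound)
a_3 = 2: 949/422  (≤ bound)
a_4 = 45: 43175/19199  (≤ bound)
a_5 = 1: 44124/19621  (≤ bound)
a_6 = 2: 131423/58441  (> 57428, stop)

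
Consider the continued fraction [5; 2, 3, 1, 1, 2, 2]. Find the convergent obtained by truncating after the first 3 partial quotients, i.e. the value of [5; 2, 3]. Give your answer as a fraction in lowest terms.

Use the convergent recurrence hₖ = aₖ·hₖ₋₁ + hₖ₋₂ (and likewise for the denominators kₖ):
a_0 = 5: 5/1
a_1 = 2: 11/2
a_2 = 3: 38/7

38/7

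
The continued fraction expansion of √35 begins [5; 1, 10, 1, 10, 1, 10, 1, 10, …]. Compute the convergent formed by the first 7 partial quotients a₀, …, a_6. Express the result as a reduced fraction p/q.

a_0 = 5: 5/1
a_1 = 1: 6/1
a_2 = 10: 65/11
a_3 = 1: 71/12
a_4 = 10: 775/131
a_5 = 1: 846/143
a_6 = 10: 9235/1561

9235/1561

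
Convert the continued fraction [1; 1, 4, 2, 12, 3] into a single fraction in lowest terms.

Start with 3.
12 + 1/(3/1) = 12 + 1/3 = 37/3
2 + 1/(37/3) = 2 + 3/37 = 77/37
4 + 1/(77/37) = 4 + 37/77 = 345/77
1 + 1/(345/77) = 1 + 77/345 = 422/345
1 + 1/(422/345) = 1 + 345/422 = 767/422

767/422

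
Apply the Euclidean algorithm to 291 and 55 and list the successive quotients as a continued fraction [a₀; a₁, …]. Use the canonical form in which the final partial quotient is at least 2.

Run the Euclidean algorithm, recording each quotient:
291 ÷ 55 → quotient 5, remainder 16
55 ÷ 16 → quotient 3, remainder 7
16 ÷ 7 → quotient 2, remainder 2
7 ÷ 2 → quotient 3, remainder 1
2 ÷ 1 → quotient 2, remainder 0

[5; 3, 2, 3, 2]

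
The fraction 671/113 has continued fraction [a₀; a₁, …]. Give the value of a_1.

1

671 = 5·113 + 106, so a_0 = 5
113 = 1·106 + 7, so a_1 = 1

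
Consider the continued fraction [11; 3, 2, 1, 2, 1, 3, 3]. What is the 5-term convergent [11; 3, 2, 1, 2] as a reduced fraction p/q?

Use the convergent recurrence hₖ = aₖ·hₖ₋₁ + hₖ₋₂ (and likewise for the denominators kₖ):
a_0 = 11: 11/1
a_1 = 3: 34/3
a_2 = 2: 79/7
a_3 = 1: 113/10
a_4 = 2: 305/27

305/27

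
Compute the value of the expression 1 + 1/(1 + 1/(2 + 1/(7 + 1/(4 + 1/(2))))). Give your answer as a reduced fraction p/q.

343/204

Start with 2.
4 + 1/(2/1) = 4 + 1/2 = 9/2
7 + 1/(9/2) = 7 + 2/9 = 65/9
2 + 1/(65/9) = 2 + 9/65 = 139/65
1 + 1/(139/65) = 1 + 65/139 = 204/139
1 + 1/(204/139) = 1 + 139/204 = 343/204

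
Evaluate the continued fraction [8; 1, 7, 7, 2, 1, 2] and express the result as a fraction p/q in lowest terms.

4261/480

Compute successive convergents:
a_0 = 8: 8/1
a_1 = 1: 9/1
a_2 = 7: 71/8
a_3 = 7: 506/57
a_4 = 2: 1083/122
a_5 = 1: 1589/179
a_6 = 2: 4261/480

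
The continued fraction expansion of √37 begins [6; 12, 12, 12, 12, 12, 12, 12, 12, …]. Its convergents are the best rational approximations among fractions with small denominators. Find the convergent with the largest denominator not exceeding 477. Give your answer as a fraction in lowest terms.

a_0 = 6: 6/1  (≤ bound)
a_1 = 12: 73/12  (≤ bound)
a_2 = 12: 882/145  (≤ bound)
a_3 = 12: 10657/1752  (> 477, stop)

882/145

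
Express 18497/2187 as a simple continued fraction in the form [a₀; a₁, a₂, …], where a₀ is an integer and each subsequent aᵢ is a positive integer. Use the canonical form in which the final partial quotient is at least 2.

[8; 2, 5, 2, 2, 3, 3, 3]

Run the Euclidean algorithm, recording each quotient:
⌊18497/2187⌋ = 8, remainder 1001
⌊2187/1001⌋ = 2, remainder 185
⌊1001/185⌋ = 5, remainder 76
⌊185/76⌋ = 2, remainder 33
⌊76/33⌋ = 2, remainder 10
⌊33/10⌋ = 3, remainder 3
⌊10/3⌋ = 3, remainder 1
⌊3/1⌋ = 3, remainder 0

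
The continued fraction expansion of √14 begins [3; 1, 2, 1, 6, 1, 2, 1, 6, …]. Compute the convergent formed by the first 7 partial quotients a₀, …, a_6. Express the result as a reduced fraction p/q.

Start with 2.
1 + 1/(2/1) = 1 + 1/2 = 3/2
6 + 1/(3/2) = 6 + 2/3 = 20/3
1 + 1/(20/3) = 1 + 3/20 = 23/20
2 + 1/(23/20) = 2 + 20/23 = 66/23
1 + 1/(66/23) = 1 + 23/66 = 89/66
3 + 1/(89/66) = 3 + 66/89 = 333/89

333/89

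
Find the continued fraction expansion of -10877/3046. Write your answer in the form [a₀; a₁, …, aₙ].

-10877 = -4·3046 + 1307, so a_0 = -4
3046 = 2·1307 + 432, so a_1 = 2
1307 = 3·432 + 11, so a_2 = 3
432 = 39·11 + 3, so a_3 = 39
11 = 3·3 + 2, so a_4 = 3
3 = 1·2 + 1, so a_5 = 1
2 = 2·1 + 0, so a_6 = 2

[-4; 2, 3, 39, 3, 1, 2]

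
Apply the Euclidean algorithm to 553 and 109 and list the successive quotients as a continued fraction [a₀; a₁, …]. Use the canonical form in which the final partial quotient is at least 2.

[5; 13, 1, 1, 1, 2]

Repeatedly divide and take the remainder:
553 ÷ 109 → quotient 5, remainder 8
109 ÷ 8 → quotient 13, remainder 5
8 ÷ 5 → quotient 1, remainder 3
5 ÷ 3 → quotient 1, remainder 2
3 ÷ 2 → quotient 1, remainder 1
2 ÷ 1 → quotient 2, remainder 0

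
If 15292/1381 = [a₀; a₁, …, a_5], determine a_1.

13

⌊15292/1381⌋ = 11, remainder 101
⌊1381/101⌋ = 13, remainder 68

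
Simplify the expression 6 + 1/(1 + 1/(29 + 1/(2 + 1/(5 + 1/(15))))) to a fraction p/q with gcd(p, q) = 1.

35435/5086

a_0 = 6: 6/1
a_1 = 1: 7/1
a_2 = 29: 209/30
a_3 = 2: 425/61
a_4 = 5: 2334/335
a_5 = 15: 35435/5086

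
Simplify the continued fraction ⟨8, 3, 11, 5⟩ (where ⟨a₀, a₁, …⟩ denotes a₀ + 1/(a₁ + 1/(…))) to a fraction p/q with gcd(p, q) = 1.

1440/173

Start with 5.
11 + 1/(5/1) = 11 + 1/5 = 56/5
3 + 1/(56/5) = 3 + 5/56 = 173/56
8 + 1/(173/56) = 8 + 56/173 = 1440/173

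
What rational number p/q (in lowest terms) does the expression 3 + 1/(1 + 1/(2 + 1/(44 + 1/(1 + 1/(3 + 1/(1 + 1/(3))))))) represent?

9437/2572

a_0 = 3: 3/1
a_1 = 1: 4/1
a_2 = 2: 11/3
a_3 = 44: 488/133
a_4 = 1: 499/136
a_5 = 3: 1985/541
a_6 = 1: 2484/677
a_7 = 3: 9437/2572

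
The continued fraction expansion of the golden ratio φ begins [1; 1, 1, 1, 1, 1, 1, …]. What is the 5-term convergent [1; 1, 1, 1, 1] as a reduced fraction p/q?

Start with 1.
1 + 1/(1/1) = 1 + 1/1 = 2/1
1 + 1/(2/1) = 1 + 1/2 = 3/2
1 + 1/(3/2) = 1 + 2/3 = 5/3
1 + 1/(5/3) = 1 + 3/5 = 8/5

8/5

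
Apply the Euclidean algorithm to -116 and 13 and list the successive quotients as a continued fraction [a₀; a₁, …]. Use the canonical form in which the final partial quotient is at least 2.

[-9; 13]

-116 = -9·13 + 1, so a_0 = -9
13 = 13·1 + 0, so a_1 = 13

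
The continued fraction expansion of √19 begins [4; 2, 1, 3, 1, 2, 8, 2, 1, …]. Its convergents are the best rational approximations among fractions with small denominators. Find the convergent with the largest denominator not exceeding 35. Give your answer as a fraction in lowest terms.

List convergents until the denominator exceeds the bound:
a_0 = 4: 4/1  (≤ bound)
a_1 = 2: 9/2  (≤ bound)
a_2 = 1: 13/3  (≤ bound)
a_3 = 3: 48/11  (≤ bound)
a_4 = 1: 61/14  (≤ bound)
a_5 = 2: 170/39  (> 35, stop)

61/14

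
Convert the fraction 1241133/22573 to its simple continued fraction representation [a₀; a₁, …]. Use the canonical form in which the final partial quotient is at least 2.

[54; 1, 58, 10, 1, 10, 1, 2]

Repeatedly divide and take the remainder:
⌊1241133/22573⌋ = 54, remainder 22191
⌊22573/22191⌋ = 1, remainder 382
⌊22191/382⌋ = 58, remainder 35
⌊382/35⌋ = 10, remainder 32
⌊35/32⌋ = 1, remainder 3
⌊32/3⌋ = 10, remainder 2
⌊3/2⌋ = 1, remainder 1
⌊2/1⌋ = 2, remainder 0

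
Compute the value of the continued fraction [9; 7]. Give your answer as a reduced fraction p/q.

Collapse the nested fraction from the inside out:
Start with 7.
9 + 1/(7/1) = 9 + 1/7 = 64/7

64/7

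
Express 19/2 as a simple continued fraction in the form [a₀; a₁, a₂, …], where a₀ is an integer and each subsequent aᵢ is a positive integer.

[9; 2]

⌊19/2⌋ = 9, remainder 1
⌊2/1⌋ = 2, remainder 0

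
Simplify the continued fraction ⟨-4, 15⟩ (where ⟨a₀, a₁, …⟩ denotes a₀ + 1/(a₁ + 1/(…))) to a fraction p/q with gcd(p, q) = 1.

Work from the innermost term outward:
Start with 15.
-4 + 1/(15/1) = -4 + 1/15 = -59/15

-59/15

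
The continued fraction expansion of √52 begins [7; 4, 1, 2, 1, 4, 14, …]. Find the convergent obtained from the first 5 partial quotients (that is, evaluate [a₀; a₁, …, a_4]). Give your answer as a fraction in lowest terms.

Work from the innermost term outward:
Start with 1.
2 + 1/(1/1) = 2 + 1/1 = 3/1
1 + 1/(3/1) = 1 + 1/3 = 4/3
4 + 1/(4/3) = 4 + 3/4 = 19/4
7 + 1/(19/4) = 7 + 4/19 = 137/19

137/19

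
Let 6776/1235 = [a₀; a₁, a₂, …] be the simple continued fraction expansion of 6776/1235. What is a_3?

4

Run the Euclidean algorithm, recording each quotient:
⌊6776/1235⌋ = 5, remainder 601
⌊1235/601⌋ = 2, remainder 33
⌊601/33⌋ = 18, remainder 7
⌊33/7⌋ = 4, remainder 5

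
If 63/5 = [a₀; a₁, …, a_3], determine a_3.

⌊63/5⌋ = 12, remainder 3
⌊5/3⌋ = 1, remainder 2
⌊3/2⌋ = 1, remainder 1
⌊2/1⌋ = 2, remainder 0

2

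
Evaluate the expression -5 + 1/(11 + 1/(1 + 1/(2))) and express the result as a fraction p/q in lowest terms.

-172/35

a_0 = -5: -5/1
a_1 = 11: -54/11
a_2 = 1: -59/12
a_3 = 2: -172/35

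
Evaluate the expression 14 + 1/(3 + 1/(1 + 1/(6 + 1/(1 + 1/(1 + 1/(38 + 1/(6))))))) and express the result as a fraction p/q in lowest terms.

a_0 = 14: 14/1
a_1 = 3: 43/3
a_2 = 1: 57/4
a_3 = 6: 385/27
a_4 = 1: 442/31
a_5 = 1: 827/58
a_6 = 38: 31868/2235
a_7 = 6: 192035/13468

192035/13468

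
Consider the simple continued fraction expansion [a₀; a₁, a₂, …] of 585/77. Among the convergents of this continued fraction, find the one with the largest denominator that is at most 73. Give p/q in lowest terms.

38/5

a_0 = 7: 7/1  (≤ bound)
a_1 = 1: 8/1  (≤ bound)
a_2 = 1: 15/2  (≤ bound)
a_3 = 2: 38/5  (≤ bound)
a_4 = 15: 585/77  (> 73, stop)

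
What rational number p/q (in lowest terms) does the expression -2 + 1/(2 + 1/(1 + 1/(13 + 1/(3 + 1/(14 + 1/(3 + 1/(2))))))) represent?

-21376/12887

a_0 = -2: -2/1
a_1 = 2: -3/2
a_2 = 1: -5/3
a_3 = 13: -68/41
a_4 = 3: -209/126
a_5 = 14: -2994/1805
a_6 = 3: -9191/5541
a_7 = 2: -21376/12887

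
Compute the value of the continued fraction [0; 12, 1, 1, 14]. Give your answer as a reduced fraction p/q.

Start with 14.
1 + 1/(14/1) = 1 + 1/14 = 15/14
1 + 1/(15/14) = 1 + 14/15 = 29/15
12 + 1/(29/15) = 12 + 15/29 = 363/29
0 + 1/(363/29) = 0 + 29/363 = 29/363

29/363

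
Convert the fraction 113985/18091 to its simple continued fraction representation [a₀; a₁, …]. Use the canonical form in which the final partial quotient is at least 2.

Repeatedly divide and take the remainder:
113985 = 6·18091 + 5439, so a_0 = 6
18091 = 3·5439 + 1774, so a_1 = 3
5439 = 3·1774 + 117, so a_2 = 3
1774 = 15·117 + 19, so a_3 = 15
117 = 6·19 + 3, so a_4 = 6
19 = 6·3 + 1, so a_5 = 6
3 = 3·1 + 0, so a_6 = 3

[6; 3, 3, 15, 6, 6, 3]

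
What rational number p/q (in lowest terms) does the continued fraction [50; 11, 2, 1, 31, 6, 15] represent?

4934540/98517

a_0 = 50: 50/1
a_1 = 11: 551/11
a_2 = 2: 1152/23
a_3 = 1: 1703/34
a_4 = 31: 53945/1077
a_5 = 6: 325373/6496
a_6 = 15: 4934540/98517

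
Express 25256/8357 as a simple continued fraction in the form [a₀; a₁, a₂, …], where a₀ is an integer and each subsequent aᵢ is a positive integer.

⌊25256/8357⌋ = 3, remainder 185
⌊8357/185⌋ = 45, remainder 32
⌊185/32⌋ = 5, remainder 25
⌊32/25⌋ = 1, remainder 7
⌊25/7⌋ = 3, remainder 4
⌊7/4⌋ = 1, remainder 3
⌊4/3⌋ = 1, remainder 1
⌊3/1⌋ = 3, remainder 0

[3; 45, 5, 1, 3, 1, 1, 3]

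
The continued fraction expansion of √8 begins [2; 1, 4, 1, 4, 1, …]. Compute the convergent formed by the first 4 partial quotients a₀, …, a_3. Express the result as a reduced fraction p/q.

17/6

Start with 1.
4 + 1/(1/1) = 4 + 1/1 = 5/1
1 + 1/(5/1) = 1 + 1/5 = 6/5
2 + 1/(6/5) = 2 + 5/6 = 17/6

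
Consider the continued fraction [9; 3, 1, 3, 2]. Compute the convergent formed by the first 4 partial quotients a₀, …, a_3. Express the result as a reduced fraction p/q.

a_0 = 9: 9/1
a_1 = 3: 28/3
a_2 = 1: 37/4
a_3 = 3: 139/15

139/15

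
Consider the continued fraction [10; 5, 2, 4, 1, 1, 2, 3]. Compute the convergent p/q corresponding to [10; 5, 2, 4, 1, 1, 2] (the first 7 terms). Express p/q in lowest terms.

2831/278

Work from the innermost term outward:
Start with 2.
1 + 1/(2/1) = 1 + 1/2 = 3/2
1 + 1/(3/2) = 1 + 2/3 = 5/3
4 + 1/(5/3) = 4 + 3/5 = 23/5
2 + 1/(23/5) = 2 + 5/23 = 51/23
5 + 1/(51/23) = 5 + 23/51 = 278/51
10 + 1/(278/51) = 10 + 51/278 = 2831/278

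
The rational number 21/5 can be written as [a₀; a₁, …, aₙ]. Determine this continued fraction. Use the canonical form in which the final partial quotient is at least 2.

Run the Euclidean algorithm, recording each quotient:
21 = 4·5 + 1, so a_0 = 4
5 = 5·1 + 0, so a_1 = 5

[4; 5]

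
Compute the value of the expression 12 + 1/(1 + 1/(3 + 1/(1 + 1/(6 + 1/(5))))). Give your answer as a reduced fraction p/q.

2239/175

Start with 5.
6 + 1/(5/1) = 6 + 1/5 = 31/5
1 + 1/(31/5) = 1 + 5/31 = 36/31
3 + 1/(36/31) = 3 + 31/36 = 139/36
1 + 1/(139/36) = 1 + 36/139 = 175/139
12 + 1/(175/139) = 12 + 139/175 = 2239/175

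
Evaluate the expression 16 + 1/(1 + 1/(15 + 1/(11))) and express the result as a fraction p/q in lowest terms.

2998/177

Compute successive convergents:
a_0 = 16: 16/1
a_1 = 1: 17/1
a_2 = 15: 271/16
a_3 = 11: 2998/177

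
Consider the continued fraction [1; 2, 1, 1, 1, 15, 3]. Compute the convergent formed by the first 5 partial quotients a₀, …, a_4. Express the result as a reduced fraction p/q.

11/8

Work from the innermost term outward:
Start with 1.
1 + 1/(1/1) = 1 + 1/1 = 2/1
1 + 1/(2/1) = 1 + 1/2 = 3/2
2 + 1/(3/2) = 2 + 2/3 = 8/3
1 + 1/(8/3) = 1 + 3/8 = 11/8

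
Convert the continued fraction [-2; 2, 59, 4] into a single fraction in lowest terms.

-719/478

Work from the innermost term outward:
Start with 4.
59 + 1/(4/1) = 59 + 1/4 = 237/4
2 + 1/(237/4) = 2 + 4/237 = 478/237
-2 + 1/(478/237) = -2 + 237/478 = -719/478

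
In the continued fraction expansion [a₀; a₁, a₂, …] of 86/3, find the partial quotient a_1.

⌊86/3⌋ = 28, remainder 2
⌊3/2⌋ = 1, remainder 1

1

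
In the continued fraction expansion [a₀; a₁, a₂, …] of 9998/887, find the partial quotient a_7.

3

Repeatedly divide and take the remainder:
9998 ÷ 887 → quotient 11, remainder 241
887 ÷ 241 → quotient 3, remainder 164
241 ÷ 164 → quotient 1, remainder 77
164 ÷ 77 → quotient 2, remainder 10
77 ÷ 10 → quotient 7, remainder 7
10 ÷ 7 → quotient 1, remainder 3
7 ÷ 3 → quotient 2, remainder 1
3 ÷ 1 → quotient 3, remainder 0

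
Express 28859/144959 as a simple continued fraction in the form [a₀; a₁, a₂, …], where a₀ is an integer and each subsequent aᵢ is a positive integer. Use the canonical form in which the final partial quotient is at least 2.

28859 ÷ 144959 → quotient 0, remainder 28859
144959 ÷ 28859 → quotient 5, remainder 664
28859 ÷ 664 → quotient 43, remainder 307
664 ÷ 307 → quotient 2, remainder 50
307 ÷ 50 → quotient 6, remainder 7
50 ÷ 7 → quotient 7, remainder 1
7 ÷ 1 → quotient 7, remainder 0

[0; 5, 43, 2, 6, 7, 7]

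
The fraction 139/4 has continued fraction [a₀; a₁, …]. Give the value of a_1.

Repeatedly divide and take the remainder:
⌊139/4⌋ = 34, remainder 3
⌊4/3⌋ = 1, remainder 1

1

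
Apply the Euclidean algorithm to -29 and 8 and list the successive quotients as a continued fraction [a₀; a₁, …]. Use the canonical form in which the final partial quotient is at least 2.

Apply division with remainder until the remainder is 0:
⌊-29/8⌋ = -4, remainder 3
⌊8/3⌋ = 2, remainder 2
⌊3/2⌋ = 1, remainder 1
⌊2/1⌋ = 2, remainder 0

[-4; 2, 1, 2]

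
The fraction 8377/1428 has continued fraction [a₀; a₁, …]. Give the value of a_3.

Apply division with remainder until the remainder is 0:
8377 ÷ 1428 → quotient 5, remainder 1237
1428 ÷ 1237 → quotient 1, remainder 191
1237 ÷ 191 → quotient 6, remainder 91
191 ÷ 91 → quotient 2, remainder 9

2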